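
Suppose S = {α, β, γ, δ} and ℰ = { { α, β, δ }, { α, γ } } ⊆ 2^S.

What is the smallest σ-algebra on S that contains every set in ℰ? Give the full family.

σ(ℰ) (8 sets): { ∅, { α }, { γ }, { α, γ }, { β, δ }, { α, β, δ }, { β, γ, δ }, S }

Check:
Take S₀ = ℰ ∪ {∅, S} = { ∅, { α, γ }, { α, β, δ }, S }.
Pass 1: +2 →
  { γ }  = S∖{ α, β, δ }
  { β, δ }  = S∖{ α, γ }
Pass 2 (1 new):
  { β, γ, δ }  = { γ } ∪ { β, δ }
Pass 3. New:
  { α }  = S∖{ β, γ, δ }
Pass 4: closed — nothing new.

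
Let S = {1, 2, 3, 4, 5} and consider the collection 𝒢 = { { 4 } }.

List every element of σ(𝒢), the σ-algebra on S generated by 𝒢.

σ(𝒢) (4 sets): { ∅, { 4 }, { 1, 2, 3, 5 }, S }

Trace:
Initial family (3 sets): { ∅, { 4 }, S }.
Step 1: 1 new —
  { 1, 2, 3, 5 }  = S∖{ 4 }
  (now 4)
Step 2: already closed under ᶜ and ∪.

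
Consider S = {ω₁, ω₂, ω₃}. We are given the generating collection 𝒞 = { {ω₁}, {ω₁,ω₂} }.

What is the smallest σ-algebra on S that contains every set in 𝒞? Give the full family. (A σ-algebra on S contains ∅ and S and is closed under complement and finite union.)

σ(𝒞) = { {}, {ω₁}, {ω₂}, {ω₃}, {ω₁,ω₂}, {ω₁,ω₃}, {ω₂,ω₃}, S }

Working:
Seed the family with 𝒞 together with ∅ and S: { {}, {ω₁}, {ω₁,ω₂}, S }.
Round 1 (2 new):
  {ω₃}  = ᶜ of {ω₁,ω₂}
  {ω₂,ω₃}  = ᶜ of {ω₁}
  (now 6)
Round 2. New:
  {ω₁,ω₃}  = {ω₃} ∪ {ω₁}
  (now 7)
Round 3: 1 new —
  {ω₂}  = ᶜ of {ω₁,ω₃}
  (now 8)
Round 4: closed — nothing new.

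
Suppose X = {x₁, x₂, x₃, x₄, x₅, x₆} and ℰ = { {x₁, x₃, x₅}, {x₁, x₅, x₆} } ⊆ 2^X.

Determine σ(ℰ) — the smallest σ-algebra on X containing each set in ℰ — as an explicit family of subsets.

|σ(ℰ)| = 16.  σ(ℰ) = { {}, {x₃}, {x₆}, {x₁, x₅}, {x₂, x₄}, {x₃, x₆}, {x₁, x₃, x₅}, {x₁, x₅, x₆}, {x₂, x₃, x₄}, {x₂, x₄, x₆}, {x₁, x₂, x₄, x₅}, {x₁, x₃, x₅, x₆}, {x₂, x₃, x₄, x₆}, {x₁, x₂, x₃, x₄, x₅}, {x₁, x₂, x₄, x₅, x₆}, X }

Derivation:
Seed the family with ℰ together with ∅ and X: { {}, {x₁, x₃, x₅}, {x₁, x₅, x₆}, X }.
Iteration 1: 3 new —
  {x₂, x₃, x₄}  = X∖{x₁, x₅, x₆}
  {x₂, x₄, x₆}  = X∖{x₁, x₃, x₅}
  {x₁, x₃, x₅, x₆}  = {x₁, x₃, x₅} ∪ {x₁, x₅, x₆}
  (now 7)
Iteration 2: 4 new —
  {x₂, x₄}  = X∖{x₁, x₃, x₅, x₆}
  {x₂, x₃, x₄, x₆}  = {x₂, x₄, x₆} ∪ {x₂, x₃, x₄}
  {x₁, x₂, x₃, x₄, x₅}  = {x₂, x₃, x₄} ∪ {x₁, x₃, x₅}
  {x₁, x₂, x₄, x₅, x₆}  = {x₂, x₄, x₆} ∪ {x₁, x₅, x₆}
  (now 11)
Iteration 3. New:
  {x₃}  = X∖{x₁, x₂, x₄, x₅, x₆}
  {x₆}  = X∖{x₁, x₂, x₃, x₄, x₅}
  {x₁, x₅}  = X∖{x₂, x₃, x₄, x₆}
  (now 14)
Iteration 4 adds 2:
  {x₃, x₆}  = {x₃} ∪ {x₆}
  {x₁, x₂, x₄, x₅}  = {x₁, x₅} ∪ {x₂, x₄}
  (now 16)
Iteration 5 adds nothing — fixpoint reached.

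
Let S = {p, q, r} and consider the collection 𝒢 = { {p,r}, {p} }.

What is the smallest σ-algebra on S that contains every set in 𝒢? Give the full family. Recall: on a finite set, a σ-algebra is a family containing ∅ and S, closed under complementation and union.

Begin from { ∅, {p}, {p,r}, S } (that is, 𝒢 plus ∅ and S).
Pass 1: 2 new —
  {q}  = S∖{p,r}
  {q,r}  = S∖{p}
  |family| = 6
Pass 2. New:
  {p,q}  = {q} ∪ {p}
  |family| = 7
Pass 3 (1 new):
  {r}  = S∖{p,q}
  |family| = 8
Pass 4: no new sets; the family is a σ-algebra.

σ(𝒢) = { ∅, {p}, {q}, {r}, {p,q}, {p,r}, {q,r}, S }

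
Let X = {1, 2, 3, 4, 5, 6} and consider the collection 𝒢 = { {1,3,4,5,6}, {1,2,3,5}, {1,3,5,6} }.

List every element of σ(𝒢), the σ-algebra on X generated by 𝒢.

σ(𝒢) (16 sets): { {}, {2}, {4}, {6}, {2,4}, {2,6}, {4,6}, {1,3,5}, {2,4,6}, {1,2,3,5}, {1,3,4,5}, {1,3,5,6}, {1,2,3,4,5}, {1,2,3,5,6}, {1,3,4,5,6}, X }

Derivation:
Begin from { {}, {1,2,3,5}, {1,3,5,6}, {1,3,4,5,6}, X } (that is, 𝒢 plus ∅ and X).
Step 1. New:
  {2}  = X∖{1,3,4,5,6}
  {2,4}  = X∖{1,3,5,6}
  {4,6}  = X∖{1,2,3,5}
  {1,2,3,5,6}  = {1,3,5,6} ∪ {1,2,3,5}
  |family| = 9
Step 2: +3 →
  {4}  = X∖{1,2,3,5,6}
  {2,4,6}  = {2} ∪ {4,6}
  {1,2,3,4,5}  = {1,2,3,5} ∪ {2,4}
  |family| = 12
Step 3 (2 new):
  {6}  = X∖{1,2,3,4,5}
  {1,3,5}  = X∖{2,4,6}
  |family| = 14
Step 4 adds 2:
  {2,6}  = {2} ∪ {6}
  {1,3,4,5}  = {4} ∪ {1,3,5}
  |family| = 16
After Step 5 the family is unchanged; done.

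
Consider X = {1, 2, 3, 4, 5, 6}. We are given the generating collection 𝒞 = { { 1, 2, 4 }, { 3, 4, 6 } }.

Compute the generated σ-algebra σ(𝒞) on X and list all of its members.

Start: 𝒞 ∪ {∅, X} = { {}, { 1, 2, 4 }, { 3, 4, 6 }, X }.
Round 1 (3 new):
  { 1, 2, 5 }  = ᶜ of { 3, 4, 6 }
  { 3, 5, 6 }  = ᶜ of { 1, 2, 4 }
  { 1, 2, 3, 4, 6 }  = { 1, 2, 4 } ∪ { 3, 4, 6 }
Round 2 adds 4:
  { 5 }  = ᶜ of { 1, 2, 3, 4, 6 }
  { 1, 2, 4, 5 }  = { 1, 2, 5 } ∪ { 1, 2, 4 }
  { 3, 4, 5, 6 }  = { 3, 5, 6 } ∪ { 3, 4, 6 }
  { 1, 2, 3, 5, 6 }  = { 1, 2, 5 } ∪ { 3, 5, 6 }
Round 3: +3 →
  { 4 }  = ᶜ of { 1, 2, 3, 5, 6 }
  { 1, 2 }  = ᶜ of { 3, 4, 5, 6 }
  { 3, 6 }  = ᶜ of { 1, 2, 4, 5 }
Round 4: +2 →
  { 4, 5 }  = { 4 } ∪ { 5 }
  { 1, 2, 3, 6 }  = { 1, 2 } ∪ { 3, 6 }
Round 5: no new sets; the family is a σ-algebra.

Therefore σ(𝒞) = { {}, { 4 }, { 5 }, { 1, 2 }, { 3, 6 }, { 4, 5 }, { 1, 2, 4 }, { 1, 2, 5 }, { 3, 4, 6 }, { 3, 5, 6 }, { 1, 2, 3, 6 }, { 1, 2, 4, 5 }, { 3, 4, 5, 6 }, { 1, 2, 3, 4, 6 }, { 1, 2, 3, 5, 6 }, X } (|σ(𝒞)| = 16).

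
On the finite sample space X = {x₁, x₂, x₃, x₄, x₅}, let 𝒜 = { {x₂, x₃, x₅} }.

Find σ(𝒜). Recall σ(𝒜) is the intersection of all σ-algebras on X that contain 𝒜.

Seed the family with 𝒜 together with ∅ and X: { {}, {x₂, x₃, x₅}, X }.
Iteration 1. New:
  {x₁, x₄}  = {x₂, x₃, x₅}ᶜ
  |family| = 4
Iteration 2: no new sets; the family is a σ-algebra.

Therefore σ(𝒜) = { {}, {x₁, x₄}, {x₂, x₃, x₅}, X } (|σ(𝒜)| = 4).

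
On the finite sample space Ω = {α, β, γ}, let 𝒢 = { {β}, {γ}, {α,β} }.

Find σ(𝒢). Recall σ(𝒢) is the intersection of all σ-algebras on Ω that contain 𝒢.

Answer: σ(𝒢) = { {}, {α}, {β}, {γ}, {α,β}, {α,γ}, {β,γ}, Ω }

Trace:
Begin from { {}, {β}, {γ}, {α,β}, Ω } (that is, 𝒢 plus ∅ and Ω).
Pass 1: +2 →
  {α,γ}  = ᶜ of {β}
  {β,γ}  = {γ} ∪ {β}
  — 7 sets.
Pass 2 adds 1:
  {α}  = ᶜ of {β,γ}
  — 8 sets.
After Pass 3 the family is unchanged; done.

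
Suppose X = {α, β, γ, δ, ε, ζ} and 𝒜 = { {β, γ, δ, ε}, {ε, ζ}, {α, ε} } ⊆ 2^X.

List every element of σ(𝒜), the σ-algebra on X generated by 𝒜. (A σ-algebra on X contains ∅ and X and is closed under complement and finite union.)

Initial family (5 sets): { {}, {α, ε}, {ε, ζ}, {β, γ, δ, ε}, X }.
Pass 1. New:
  {α, ζ}  = X∖{β, γ, δ, ε}
  {α, ε, ζ}  = {ε, ζ} ∪ {α, ε}
  {α, β, γ, δ}  = X∖{ε, ζ}
  {β, γ, δ, ζ}  = X∖{α, ε}
  {α, β, γ, δ, ε}  = {α, ε} ∪ {β, γ, δ, ε}
  {β, γ, δ, ε, ζ}  = {ε, ζ} ∪ {β, γ, δ, ε}
Pass 2: +4 →
  {α}  = X∖{β, γ, δ, ε, ζ}
  {ζ}  = X∖{α, β, γ, δ, ε}
  {β, γ, δ}  = X∖{α, ε, ζ}
  {α, β, γ, δ, ζ}  = {α, ζ} ∪ {β, γ, δ, ζ}
Pass 3: 1 new —
  {ε}  = X∖{α, β, γ, δ, ζ}
Pass 4: closed — nothing new.

|σ(𝒜)| = 16.  σ(𝒜) = { {}, {α}, {ε}, {ζ}, {α, ε}, {α, ζ}, {ε, ζ}, {α, ε, ζ}, {β, γ, δ}, {α, β, γ, δ}, {β, γ, δ, ε}, {β, γ, δ, ζ}, {α, β, γ, δ, ε}, {α, β, γ, δ, ζ}, {β, γ, δ, ε, ζ}, X }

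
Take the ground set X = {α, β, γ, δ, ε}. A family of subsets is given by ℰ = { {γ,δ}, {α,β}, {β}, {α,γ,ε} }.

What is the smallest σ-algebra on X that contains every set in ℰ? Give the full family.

Initial family (6 sets): { ∅, {β}, {α,β}, {γ,δ}, {α,γ,ε}, X }.
Round 1 (7 new):
  {β,δ}  = X∖{α,γ,ε}
  {α,β,ε}  = X∖{γ,δ}
  {β,γ,δ}  = {γ,δ} ∪ {β}
  {γ,δ,ε}  = X∖{α,β}
  {α,β,γ,δ}  = {γ,δ} ∪ {α,β}
  {α,β,γ,ε}  = {α,β} ∪ {α,γ,ε}
  {α,γ,δ,ε}  = X∖{β}
Round 2 (6 new):
  {δ}  = X∖{α,β,γ,ε}
  {ε}  = X∖{α,β,γ,δ}
  {α,ε}  = X∖{β,γ,δ}
  {α,β,δ}  = {α,β} ∪ {β,δ}
  {α,β,δ,ε}  = {α,β,ε} ∪ {β,δ}
  {β,γ,δ,ε}  = {γ,δ,ε} ∪ {β,γ,δ}
Round 3 (7 new):
  {α}  = X∖{β,γ,δ,ε}
  {γ}  = X∖{α,β,δ,ε}
  {β,ε}  = {β} ∪ {ε}
  {γ,ε}  = X∖{α,β,δ}
  {δ,ε}  = {ε} ∪ {δ}
  {α,δ,ε}  = {α,ε} ∪ {δ}
  {β,δ,ε}  = {β,δ} ∪ {ε}
Round 4: +6 →
  {α,γ}  = X∖{β,δ,ε}
  {α,δ}  = {δ} ∪ {α}
  {β,γ}  = X∖{α,δ,ε}
  {α,β,γ}  = X∖{δ,ε}
  {α,γ,δ}  = X∖{β,ε}
  {β,γ,ε}  = {β,ε} ∪ {γ}
After Round 5 the family is unchanged; done.

Hence σ(ℰ) has 32 members: { ∅, {α}, {β}, {γ}, {δ}, {ε}, {α,β}, {α,γ}, {α,δ}, {α,ε}, {β,γ}, {β,δ}, {β,ε}, {γ,δ}, {γ,ε}, {δ,ε}, {α,β,γ}, {α,β,δ}, {α,β,ε}, {α,γ,δ}, {α,γ,ε}, {α,δ,ε}, {β,γ,δ}, {β,γ,ε}, {β,δ,ε}, {γ,δ,ε}, {α,β,γ,δ}, {α,β,γ,ε}, {α,β,δ,ε}, {α,γ,δ,ε}, {β,γ,δ,ε}, X }.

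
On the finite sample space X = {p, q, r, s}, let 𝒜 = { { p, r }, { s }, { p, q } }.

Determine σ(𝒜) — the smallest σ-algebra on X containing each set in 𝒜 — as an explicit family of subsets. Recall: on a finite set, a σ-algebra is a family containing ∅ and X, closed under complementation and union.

σ(𝒜) (16 sets): { {  }, { p }, { q }, { r }, { s }, { p, q }, { p, r }, { p, s }, { q, r }, { q, s }, { r, s }, { p, q, r }, { p, q, s }, { p, r, s }, { q, r, s }, X }

Working:
Start: 𝒜 ∪ {∅, X} = { {  }, { s }, { p, q }, { p, r }, X }.
Round 1 (5 new):
  { q, s }  = ᶜ of { p, r }
  { r, s }  = ᶜ of { p, q }
  { p, q, r }  = ᶜ of { s }
  { p, q, s }  = { p, q } ∪ { s }
  { p, r, s }  = { p, r } ∪ { s }
  (now 10)
Round 2 adds 3:
  { q }  = ᶜ of { p, r, s }
  { r }  = ᶜ of { p, q, s }
  { q, r, s }  = { r, s } ∪ { q, s }
  (now 13)
Round 3: 2 new —
  { p }  = ᶜ of { q, r, s }
  { q, r }  = { r } ∪ { q }
  (now 15)
Round 4: 1 new —
  { p, s }  = ᶜ of { q, r }
  (now 16)
Round 5: no new sets; the family is a σ-algebra.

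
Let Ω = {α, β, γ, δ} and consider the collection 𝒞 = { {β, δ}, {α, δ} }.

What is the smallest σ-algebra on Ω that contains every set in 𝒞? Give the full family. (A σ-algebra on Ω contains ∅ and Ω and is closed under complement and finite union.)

σ(𝒞) = { ∅, {α}, {β}, {γ}, {δ}, {α, β}, {α, γ}, {α, δ}, {β, γ}, {β, δ}, {γ, δ}, {α, β, γ}, {α, β, δ}, {α, γ, δ}, {β, γ, δ}, Ω }

Trace:
Start: 𝒞 ∪ {∅, Ω} = { ∅, {α, δ}, {β, δ}, Ω }.
Step 1. New:
  {α, γ}  = complement {β, δ}
  {β, γ}  = complement {α, δ}
  {α, β, δ}  = {β, δ} ∪ {α, δ}
Step 2: +4 →
  {γ}  = complement {α, β, δ}
  {α, β, γ}  = {β, γ} ∪ {α, γ}
  {α, γ, δ}  = {α, δ} ∪ {α, γ}
  {β, γ, δ}  = {β, γ} ∪ {β, δ}
Step 3 adds 3:
  {α}  = complement {β, γ, δ}
  {β}  = complement {α, γ, δ}
  {δ}  = complement {α, β, γ}
Step 4 adds 2:
  {α, β}  = {β} ∪ {α}
  {γ, δ}  = {γ} ∪ {δ}
Step 5: stable.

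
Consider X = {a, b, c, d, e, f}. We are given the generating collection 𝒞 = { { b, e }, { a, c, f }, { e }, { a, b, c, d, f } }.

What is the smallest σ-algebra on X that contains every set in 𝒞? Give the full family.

Take S₀ = 𝒞 ∪ {∅, X} = { {  }, { e }, { b, e }, { a, c, f }, { a, b, c, d, f }, X }.
Round 1 (4 new):
  { b, d, e }  = complement { a, c, f }
  { a, c, d, f }  = complement { b, e }
  { a, c, e, f }  = { a, c, f } ∪ { e }
  { a, b, c, e, f }  = { b, e } ∪ { a, c, f }
  |family| = 10
Round 2: 3 new —
  { d }  = complement { a, b, c, e, f }
  { b, d }  = complement { a, c, e, f }
  { a, c, d, e, f }  = { a, c, e, f } ∪ { a, c, d, f }
  |family| = 13
Round 3 adds 2:
  { b }  = complement { a, c, d, e, f }
  { d, e }  = { d } ∪ { e }
  |family| = 15
Round 4 adds 1:
  { a, b, c, f }  = complement { d, e }
  |family| = 16
After Round 5 the family is unchanged; done.

Hence σ(𝒞) has 16 members: { {  }, { b }, { d }, { e }, { b, d }, { b, e }, { d, e }, { a, c, f }, { b, d, e }, { a, b, c, f }, { a, c, d, f }, { a, c, e, f }, { a, b, c, d, f }, { a, b, c, e, f }, { a, c, d, e, f }, X }.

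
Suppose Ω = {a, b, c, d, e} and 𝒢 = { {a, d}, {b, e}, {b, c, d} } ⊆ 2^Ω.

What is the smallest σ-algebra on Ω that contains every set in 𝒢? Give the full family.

Answer: σ(𝒢) = { {}, {a}, {b}, {c}, {d}, {e}, {a, b}, {a, c}, {a, d}, {a, e}, {b, c}, {b, d}, {b, e}, {c, d}, {c, e}, {d, e}, {a, b, c}, {a, b, d}, {a, b, e}, {a, c, d}, {a, c, e}, {a, d, e}, {b, c, d}, {b, c, e}, {b, d, e}, {c, d, e}, {a, b, c, d}, {a, b, c, e}, {a, b, d, e}, {a, c, d, e}, {b, c, d, e}, Ω }

Trace:
Begin from { {}, {a, d}, {b, e}, {b, c, d}, Ω } (that is, 𝒢 plus ∅ and Ω).
Step 1: +6 →
  {a, e}  = Ω∖{b, c, d}
  {a, c, d}  = Ω∖{b, e}
  {b, c, e}  = Ω∖{a, d}
  {a, b, c, d}  = {b, c, d} ∪ {a, d}
  {a, b, d, e}  = {b, e} ∪ {a, d}
  {b, c, d, e}  = {b, e} ∪ {b, c, d}
Step 2: +7 →
  {a}  = Ω∖{b, c, d, e}
  {c}  = Ω∖{a, b, d, e}
  {e}  = Ω∖{a, b, c, d}
  {a, b, e}  = {b, e} ∪ {a, e}
  {a, d, e}  = {a, d} ∪ {a, e}
  {a, b, c, e}  = {b, c, e} ∪ {a, e}
  {a, c, d, e}  = {a, c, d} ∪ {a, e}
Step 3: 7 new —
  {b}  = Ω∖{a, c, d, e}
  {d}  = Ω∖{a, b, c, e}
  {a, c}  = {c} ∪ {a}
  {b, c}  = Ω∖{a, d, e}
  {c, d}  = Ω∖{a, b, e}
  {c, e}  = {c} ∪ {e}
  {a, c, e}  = {c} ∪ {a, e}
Step 4 (7 new):
  {a, b}  = {b} ∪ {a}
  {b, d}  = Ω∖{a, c, e}
  {d, e}  = {e} ∪ {d}
  {a, b, c}  = {b} ∪ {a, c}
  {a, b, d}  = Ω∖{c, e}
  {b, d, e}  = Ω∖{a, c}
  {c, d, e}  = {c, d} ∪ {e}
Step 5: closed — nothing new.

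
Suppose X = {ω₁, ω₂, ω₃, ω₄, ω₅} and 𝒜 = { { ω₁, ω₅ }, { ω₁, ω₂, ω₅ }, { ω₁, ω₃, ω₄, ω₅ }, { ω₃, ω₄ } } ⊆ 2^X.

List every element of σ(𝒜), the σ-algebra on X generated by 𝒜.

Start: 𝒜 ∪ {∅, X} = { ∅, { ω₁, ω₅ }, { ω₃, ω₄ }, { ω₁, ω₂, ω₅ }, { ω₁, ω₃, ω₄, ω₅ }, X }.
Iteration 1 (2 new):
  { ω₂ }  = complement { ω₁, ω₃, ω₄, ω₅ }
  { ω₂, ω₃, ω₄ }  = complement { ω₁, ω₅ }
  (now 8)
Iteration 2: no new sets; the family is a σ-algebra.

|σ(𝒜)| = 8.  σ(𝒜) = { ∅, { ω₂ }, { ω₁, ω₅ }, { ω₃, ω₄ }, { ω₁, ω₂, ω₅ }, { ω₂, ω₃, ω₄ }, { ω₁, ω₃, ω₄, ω₅ }, X }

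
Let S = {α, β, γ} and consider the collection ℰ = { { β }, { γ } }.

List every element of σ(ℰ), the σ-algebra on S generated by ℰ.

Answer: σ(ℰ) = { ∅, { α }, { β }, { γ }, { α, β }, { α, γ }, { β, γ }, S }

Derivation:
Begin from { ∅, { β }, { γ }, S } (that is, ℰ plus ∅ and S).
Round 1 (3 new):
  { α, β }  = ᶜ of { γ }
  { α, γ }  = ᶜ of { β }
  { β, γ }  = { γ } ∪ { β }
  |family| = 7
Round 2: +1 →
  { α }  = ᶜ of { β, γ }
  |family| = 8
Round 3: stable.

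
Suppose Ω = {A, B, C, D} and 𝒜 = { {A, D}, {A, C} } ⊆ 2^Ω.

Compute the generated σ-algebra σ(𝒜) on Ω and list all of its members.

Begin from { {}, {A, C}, {A, D}, Ω } (that is, 𝒜 plus ∅ and Ω).
Step 1: +3 →
  {B, C}  = Ω∖{A, D}
  {B, D}  = Ω∖{A, C}
  {A, C, D}  = {A, C} ∪ {A, D}
  |family| = 7
Step 2 (4 new):
  {B}  = Ω∖{A, C, D}
  {A, B, C}  = {B, C} ∪ {A, C}
  {A, B, D}  = {A, D} ∪ {B, D}
  {B, C, D}  = {B, C} ∪ {B, D}
  |family| = 11
Step 3: 3 new —
  {A}  = Ω∖{B, C, D}
  {C}  = Ω∖{A, B, D}
  {D}  = Ω∖{A, B, C}
  |family| = 14
Step 4. New:
  {A, B}  = {B} ∪ {A}
  {C, D}  = {C} ∪ {D}
  |family| = 16
After Step 5 the family is unchanged; done.

σ(𝒜) = { {}, {A}, {B}, {C}, {D}, {A, B}, {A, C}, {A, D}, {B, C}, {B, D}, {C, D}, {A, B, C}, {A, B, D}, {A, C, D}, {B, C, D}, Ω }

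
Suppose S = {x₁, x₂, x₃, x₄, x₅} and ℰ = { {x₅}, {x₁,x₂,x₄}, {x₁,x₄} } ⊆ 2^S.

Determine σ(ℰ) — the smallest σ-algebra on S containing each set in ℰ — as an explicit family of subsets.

σ(ℰ) (16 sets): { ∅, {x₂}, {x₃}, {x₅}, {x₁,x₄}, {x₂,x₃}, {x₂,x₅}, {x₃,x₅}, {x₁,x₂,x₄}, {x₁,x₃,x₄}, {x₁,x₄,x₅}, {x₂,x₃,x₅}, {x₁,x₂,x₃,x₄}, {x₁,x₂,x₄,x₅}, {x₁,x₃,x₄,x₅}, S }

Working:
Begin from { ∅, {x₅}, {x₁,x₄}, {x₁,x₂,x₄}, S } (that is, ℰ plus ∅ and S).
Round 1 (5 new):
  {x₃,x₅}  = complement {x₁,x₂,x₄}
  {x₁,x₄,x₅}  = {x₁,x₄} ∪ {x₅}
  {x₂,x₃,x₅}  = complement {x₁,x₄}
  {x₁,x₂,x₃,x₄}  = complement {x₅}
  {x₁,x₂,x₄,x₅}  = {x₁,x₂,x₄} ∪ {x₅}
  — 10 sets.
Round 2: +3 →
  {x₃}  = complement {x₁,x₂,x₄,x₅}
  {x₂,x₃}  = complement {x₁,x₄,x₅}
  {x₁,x₃,x₄,x₅}  = {x₁,x₄,x₅} ∪ {x₃,x₅}
  — 13 sets.
Round 3 (2 new):
  {x₂}  = complement {x₁,x₃,x₄,x₅}
  {x₁,x₃,x₄}  = {x₃} ∪ {x₁,x₄}
  — 15 sets.
Round 4: 1 new —
  {x₂,x₅}  = complement {x₁,x₃,x₄}
  — 16 sets.
Round 5 adds nothing — fixpoint reached.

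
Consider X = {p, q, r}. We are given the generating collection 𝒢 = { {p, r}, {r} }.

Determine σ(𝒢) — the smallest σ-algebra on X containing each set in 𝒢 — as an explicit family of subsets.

Seed the family with 𝒢 together with ∅ and X: { ∅, {r}, {p, r}, X }.
Iteration 1 adds 2:
  {q}  = X∖{p, r}
  {p, q}  = X∖{r}
  |family| = 6
Iteration 2 (1 new):
  {q, r}  = {r} ∪ {q}
  |family| = 7
Iteration 3 adds 1:
  {p}  = X∖{q, r}
  |family| = 8
Iteration 4: closed — nothing new.

Hence σ(𝒢) has 8 members: { ∅, {p}, {q}, {r}, {p, q}, {p, r}, {q, r}, X }.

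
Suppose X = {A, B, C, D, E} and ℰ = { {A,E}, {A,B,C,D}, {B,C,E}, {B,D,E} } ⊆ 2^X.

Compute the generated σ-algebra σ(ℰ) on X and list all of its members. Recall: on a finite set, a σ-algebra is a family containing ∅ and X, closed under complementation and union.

σ(ℰ) (32 sets): { {}, {A}, {B}, {C}, {D}, {E}, {A,B}, {A,C}, {A,D}, {A,E}, {B,C}, {B,D}, {B,E}, {C,D}, {C,E}, {D,E}, {A,B,C}, {A,B,D}, {A,B,E}, {A,C,D}, {A,C,E}, {A,D,E}, {B,C,D}, {B,C,E}, {B,D,E}, {C,D,E}, {A,B,C,D}, {A,B,C,E}, {A,B,D,E}, {A,C,D,E}, {B,C,D,E}, X }

Derivation:
Start: ℰ ∪ {∅, X} = { {}, {A,E}, {B,C,E}, {B,D,E}, {A,B,C,D}, X }.
Round 1 (7 new):
  {E}  = X∖{A,B,C,D}
  {A,C}  = X∖{B,D,E}
  {A,D}  = X∖{B,C,E}
  {B,C,D}  = X∖{A,E}
  {A,B,C,E}  = {B,C,E} ∪ {A,E}
  {A,B,D,E}  = {A,E} ∪ {B,D,E}
  {B,C,D,E}  = {B,C,E} ∪ {B,D,E}
  |family| = 13
Round 2: +6 →
  {A}  = X∖{B,C,D,E}
  {C}  = X∖{A,B,D,E}
  {D}  = X∖{A,B,C,E}
  {A,C,D}  = {A,D} ∪ {A,C}
  {A,C,E}  = {E} ∪ {A,C}
  {A,D,E}  = {E} ∪ {A,D}
  |family| = 19
Round 3 adds 7:
  {B,C}  = X∖{A,D,E}
  {B,D}  = X∖{A,C,E}
  {B,E}  = X∖{A,C,D}
  {C,D}  = {C} ∪ {D}
  {C,E}  = {E} ∪ {C}
  {D,E}  = {E} ∪ {D}
  {A,C,D,E}  = {A,C,E} ∪ {A,C,D}
  |family| = 26
Round 4. New:
  {B}  = X∖{A,C,D,E}
  {A,B,C}  = X∖{D,E}
  {A,B,D}  = X∖{C,E}
  {A,B,E}  = X∖{C,D}
  {C,D,E}  = {C,D} ∪ {E}
  |family| = 31
Round 5. New:
  {A,B}  = X∖{C,D,E}
  |family| = 32
Round 6: already closed under ᶜ and ∪.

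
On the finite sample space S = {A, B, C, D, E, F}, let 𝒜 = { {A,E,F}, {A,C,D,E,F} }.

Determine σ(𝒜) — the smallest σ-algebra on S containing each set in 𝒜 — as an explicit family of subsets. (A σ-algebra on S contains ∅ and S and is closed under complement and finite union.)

Seed the family with 𝒜 together with ∅ and S: { ∅, {A,E,F}, {A,C,D,E,F}, S }.
Iteration 1 (2 new):
  {B}  = S∖{A,C,D,E,F}
  {B,C,D}  = S∖{A,E,F}
  (now 6)
Iteration 2: 1 new —
  {A,B,E,F}  = {A,E,F} ∪ {B}
  (now 7)
Iteration 3: 1 new —
  {C,D}  = S∖{A,B,E,F}
  (now 8)
Iteration 4: already closed under ᶜ and ∪.

|σ(𝒜)| = 8.  σ(𝒜) = { ∅, {B}, {C,D}, {A,E,F}, {B,C,D}, {A,B,E,F}, {A,C,D,E,F}, S }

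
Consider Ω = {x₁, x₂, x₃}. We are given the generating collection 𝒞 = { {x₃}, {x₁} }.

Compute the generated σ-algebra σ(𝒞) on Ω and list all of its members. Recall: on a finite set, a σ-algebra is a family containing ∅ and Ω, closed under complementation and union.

Initial family (4 sets): { {}, {x₁}, {x₃}, Ω }.
Step 1 (3 new):
  {x₁,x₂}  = {x₃}ᶜ
  {x₁,x₃}  = {x₃} ∪ {x₁}
  {x₂,x₃}  = {x₁}ᶜ
  (now 7)
Step 2. New:
  {x₂}  = {x₁,x₃}ᶜ
  (now 8)
Step 3: closed — nothing new.

Hence σ(𝒞) has 8 members: { {}, {x₁}, {x₂}, {x₃}, {x₁,x₂}, {x₁,x₃}, {x₂,x₃}, Ω }.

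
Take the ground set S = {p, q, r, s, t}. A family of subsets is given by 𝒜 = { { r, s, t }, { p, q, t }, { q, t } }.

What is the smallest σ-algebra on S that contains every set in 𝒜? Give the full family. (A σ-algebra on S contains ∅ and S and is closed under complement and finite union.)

σ(𝒜) (16 sets): { ∅, { p }, { q }, { t }, { p, q }, { p, t }, { q, t }, { r, s }, { p, q, t }, { p, r, s }, { q, r, s }, { r, s, t }, { p, q, r, s }, { p, r, s, t }, { q, r, s, t }, S }

Check:
Take S₀ = 𝒜 ∪ {∅, S} = { ∅, { q, t }, { p, q, t }, { r, s, t }, S }.
Round 1: 4 new —
  { p, q }  = ᶜ of { r, s, t }
  { r, s }  = ᶜ of { p, q, t }
  { p, r, s }  = ᶜ of { q, t }
  { q, r, s, t }  = { r, s, t } ∪ { q, t }
Round 2: +3 →
  { p }  = ᶜ of { q, r, s, t }
  { p, q, r, s }  = { r, s } ∪ { p, q }
  { p, r, s, t }  = { r, s, t } ∪ { p, r, s }
Round 3: +2 →
  { q }  = ᶜ of { p, r, s, t }
  { t }  = ᶜ of { p, q, r, s }
Round 4 (2 new):
  { p, t }  = { t } ∪ { p }
  { q, r, s }  = { r, s } ∪ { q }
Round 5: no new sets; the family is a σ-algebra.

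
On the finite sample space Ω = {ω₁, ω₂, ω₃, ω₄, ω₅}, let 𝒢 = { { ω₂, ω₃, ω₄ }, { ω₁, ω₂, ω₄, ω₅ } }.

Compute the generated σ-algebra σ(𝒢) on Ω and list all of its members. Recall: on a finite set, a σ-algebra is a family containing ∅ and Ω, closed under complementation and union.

Initial family (4 sets): { {}, { ω₂, ω₃, ω₄ }, { ω₁, ω₂, ω₄, ω₅ }, Ω }.
Round 1: 2 new —
  { ω₃ }  = complement { ω₁, ω₂, ω₄, ω₅ }
  { ω₁, ω₅ }  = complement { ω₂, ω₃, ω₄ }
  (now 6)
Round 2. New:
  { ω₁, ω₃, ω₅ }  = { ω₃ } ∪ { ω₁, ω₅ }
  (now 7)
Round 3: 1 new —
  { ω₂, ω₄ }  = complement { ω₁, ω₃, ω₅ }
  (now 8)
Round 4: closed — nothing new.

|σ(𝒢)| = 8.  σ(𝒢) = { {}, { ω₃ }, { ω₁, ω₅ }, { ω₂, ω₄ }, { ω₁, ω₃, ω₅ }, { ω₂, ω₃, ω₄ }, { ω₁, ω₂, ω₄, ω₅ }, Ω }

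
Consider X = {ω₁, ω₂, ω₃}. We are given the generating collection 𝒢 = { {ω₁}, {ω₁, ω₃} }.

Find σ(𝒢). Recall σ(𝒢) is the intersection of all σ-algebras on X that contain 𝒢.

Take S₀ = 𝒢 ∪ {∅, X} = { {}, {ω₁}, {ω₁, ω₃}, X }.
Iteration 1 adds 2:
  {ω₂}  = X∖{ω₁, ω₃}
  {ω₂, ω₃}  = X∖{ω₁}
  |family| = 6
Iteration 2. New:
  {ω₁, ω₂}  = {ω₂} ∪ {ω₁}
  |family| = 7
Iteration 3: +1 →
  {ω₃}  = X∖{ω₁, ω₂}
  |family| = 8
Iteration 4: stable.

Therefore σ(𝒢) = { {}, {ω₁}, {ω₂}, {ω₃}, {ω₁, ω₂}, {ω₁, ω₃}, {ω₂, ω₃}, X } (|σ(𝒢)| = 8).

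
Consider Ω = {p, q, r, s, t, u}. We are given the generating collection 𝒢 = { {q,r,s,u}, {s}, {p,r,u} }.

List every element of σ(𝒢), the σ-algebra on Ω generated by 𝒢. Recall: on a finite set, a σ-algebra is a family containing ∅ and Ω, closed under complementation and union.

σ(𝒢) (32 sets): { {}, {p}, {q}, {s}, {t}, {p,q}, {p,s}, {p,t}, {q,s}, {q,t}, {r,u}, {s,t}, {p,q,s}, {p,q,t}, {p,r,u}, {p,s,t}, {q,r,u}, {q,s,t}, {r,s,u}, {r,t,u}, {p,q,r,u}, {p,q,s,t}, {p,r,s,u}, {p,r,t,u}, {q,r,s,u}, {q,r,t,u}, {r,s,t,u}, {p,q,r,s,u}, {p,q,r,t,u}, {p,r,s,t,u}, {q,r,s,t,u}, Ω }

Derivation:
Begin from { {}, {s}, {p,r,u}, {q,r,s,u}, Ω } (that is, 𝒢 plus ∅ and Ω).
Step 1. New:
  {p,t}  = complement {q,r,s,u}
  {q,s,t}  = complement {p,r,u}
  {p,r,s,u}  = {p,r,u} ∪ {s}
  {p,q,r,s,u}  = {q,r,s,u} ∪ {p,r,u}
  {p,q,r,t,u}  = complement {s}
Step 2 adds 7:
  {t}  = complement {p,q,r,s,u}
  {q,t}  = complement {p,r,s,u}
  {p,s,t}  = {p,t} ∪ {s}
  {p,q,s,t}  = {p,t} ∪ {q,s,t}
  {p,r,t,u}  = {p,r,u} ∪ {p,t}
  {p,r,s,t,u}  = {p,r,s,u} ∪ {p,t}
  {q,r,s,t,u}  = {q,r,s,u} ∪ {q,s,t}
Step 3: 7 new —
  {p}  = complement {q,r,s,t,u}
  {q}  = complement {p,r,s,t,u}
  {q,s}  = complement {p,r,t,u}
  {r,u}  = complement {p,q,s,t}
  {s,t}  = {s} ∪ {t}
  {p,q,t}  = {q,t} ∪ {p,t}
  {q,r,u}  = complement {p,s,t}
Step 4 (8 new):
  {p,q}  = {p} ∪ {q}
  {p,s}  = {p} ∪ {s}
  {p,q,s}  = {p} ∪ {q,s}
  {r,s,u}  = complement {p,q,t}
  {r,t,u}  = {t} ∪ {r,u}
  {p,q,r,u}  = complement {s,t}
  {q,r,t,u}  = {q,t} ∪ {q,r,u}
  {r,s,t,u}  = {s,t} ∪ {r,u}
Step 5: already closed under ᶜ and ∪.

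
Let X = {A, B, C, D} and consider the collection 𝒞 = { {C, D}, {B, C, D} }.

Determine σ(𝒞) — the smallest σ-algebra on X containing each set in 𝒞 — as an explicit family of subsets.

Start: 𝒞 ∪ {∅, X} = { {}, {C, D}, {B, C, D}, X }.
Step 1 adds 2:
  {A}  = X∖{B, C, D}
  {A, B}  = X∖{C, D}
  |family| = 6
Step 2: +1 →
  {A, C, D}  = {C, D} ∪ {A}
  |family| = 7
Step 3: +1 →
  {B}  = X∖{A, C, D}
  |family| = 8
Step 4: no new sets; the family is a σ-algebra.

Hence σ(𝒞) has 8 members: { {}, {A}, {B}, {A, B}, {C, D}, {A, C, D}, {B, C, D}, X }.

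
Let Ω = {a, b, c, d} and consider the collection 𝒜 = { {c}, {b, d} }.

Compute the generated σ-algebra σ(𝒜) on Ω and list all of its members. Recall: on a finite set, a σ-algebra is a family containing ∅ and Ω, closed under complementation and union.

Begin from { ∅, {c}, {b, d}, Ω } (that is, 𝒜 plus ∅ and Ω).
Iteration 1: 3 new —
  {a, c}  = complement {b, d}
  {a, b, d}  = complement {c}
  {b, c, d}  = {c} ∪ {b, d}
  — 7 sets.
Iteration 2: 1 new —
  {a}  = complement {b, c, d}
  — 8 sets.
Iteration 3: closed — nothing new.

Hence σ(𝒜) has 8 members: { ∅, {a}, {c}, {a, c}, {b, d}, {a, b, d}, {b, c, d}, Ω }.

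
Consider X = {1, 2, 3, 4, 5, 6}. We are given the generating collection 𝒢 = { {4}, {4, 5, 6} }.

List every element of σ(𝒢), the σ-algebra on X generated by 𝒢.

Begin from { {}, {4}, {4, 5, 6}, X } (that is, 𝒢 plus ∅ and X).
Iteration 1: 2 new —
  {1, 2, 3}  = complement {4, 5, 6}
  {1, 2, 3, 5, 6}  = complement {4}
Iteration 2. New:
  {1, 2, 3, 4}  = {1, 2, 3} ∪ {4}
Iteration 3 (1 new):
  {5, 6}  = complement {1, 2, 3, 4}
Iteration 4 adds nothing — fixpoint reached.

Therefore σ(𝒢) = { {}, {4}, {5, 6}, {1, 2, 3}, {4, 5, 6}, {1, 2, 3, 4}, {1, 2, 3, 5, 6}, X } (|σ(𝒢)| = 8).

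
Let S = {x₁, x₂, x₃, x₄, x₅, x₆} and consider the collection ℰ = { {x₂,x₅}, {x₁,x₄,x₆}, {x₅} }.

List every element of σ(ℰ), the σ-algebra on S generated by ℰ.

Begin from { ∅, {x₅}, {x₂,x₅}, {x₁,x₄,x₆}, S } (that is, ℰ plus ∅ and S).
Step 1: 5 new —
  {x₂,x₃,x₅}  = complement {x₁,x₄,x₆}
  {x₁,x₃,x₄,x₆}  = complement {x₂,x₅}
  {x₁,x₄,x₅,x₆}  = {x₁,x₄,x₆} ∪ {x₅}
  {x₁,x₂,x₃,x₄,x₆}  = complement {x₅}
  {x₁,x₂,x₄,x₅,x₆}  = {x₂,x₅} ∪ {x₁,x₄,x₆}
  (now 10)
Step 2 (3 new):
  {x₃}  = complement {x₁,x₂,x₄,x₅,x₆}
  {x₂,x₃}  = complement {x₁,x₄,x₅,x₆}
  {x₁,x₃,x₄,x₅,x₆}  = {x₁,x₄,x₅,x₆} ∪ {x₁,x₃,x₄,x₆}
  (now 13)
Step 3: 2 new —
  {x₂}  = complement {x₁,x₃,x₄,x₅,x₆}
  {x₃,x₅}  = {x₃} ∪ {x₅}
  (now 15)
Step 4 (1 new):
  {x₁,x₂,x₄,x₆}  = complement {x₃,x₅}
  (now 16)
After Step 5 the family is unchanged; done.

|σ(ℰ)| = 16.  σ(ℰ) = { ∅, {x₂}, {x₃}, {x₅}, {x₂,x₃}, {x₂,x₅}, {x₃,x₅}, {x₁,x₄,x₆}, {x₂,x₃,x₅}, {x₁,x₂,x₄,x₆}, {x₁,x₃,x₄,x₆}, {x₁,x₄,x₅,x₆}, {x₁,x₂,x₃,x₄,x₆}, {x₁,x₂,x₄,x₅,x₆}, {x₁,x₃,x₄,x₅,x₆}, S }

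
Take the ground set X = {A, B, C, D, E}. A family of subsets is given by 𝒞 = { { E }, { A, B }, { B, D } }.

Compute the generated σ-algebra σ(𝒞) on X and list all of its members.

Seed the family with 𝒞 together with ∅ and X: { {}, { E }, { A, B }, { B, D }, X }.
Iteration 1 adds 6:
  { A, B, D }  = { A, B } ∪ { B, D }
  { A, B, E }  = { A, B } ∪ { E }
  { A, C, E }  = X∖{ B, D }
  { B, D, E }  = { B, D } ∪ { E }
  { C, D, E }  = X∖{ A, B }
  { A, B, C, D }  = X∖{ E }
  — 11 sets.
Iteration 2 adds 7:
  { A, C }  = X∖{ B, D, E }
  { C, D }  = X∖{ A, B, E }
  { C, E }  = X∖{ A, B, D }
  { A, B, C, E }  = { A, B } ∪ { A, C, E }
  { A, B, D, E }  = { A, B } ∪ { B, D, E }
  { A, C, D, E }  = { C, D, E } ∪ { A, C, E }
  { B, C, D, E }  = { C, D, E } ∪ { B, D }
  — 18 sets.
Iteration 3. New:
  { A }  = X∖{ B, C, D, E }
  { B }  = X∖{ A, C, D, E }
  { C }  = X∖{ A, B, D, E }
  { D }  = X∖{ A, B, C, E }
  { A, B, C }  = { A, B } ∪ { A, C }
  { A, C, D }  = { C, D } ∪ { A, C }
  { B, C, D }  = { C, D } ∪ { B, D }
  — 25 sets.
Iteration 4: 6 new —
  { A, D }  = { D } ∪ { A }
  { A, E }  = X∖{ B, C, D }
  { B, C }  = { B } ∪ { C }
  { B, E }  = X∖{ A, C, D }
  { D, E }  = X∖{ A, B, C }
  { B, C, E }  = { B } ∪ { C, E }
  — 31 sets.
Iteration 5: +1 →
  { A, D, E }  = X∖{ B, C }
  — 32 sets.
Iteration 6: no new sets; the family is a σ-algebra.

Hence σ(𝒞) has 32 members: { {}, { A }, { B }, { C }, { D }, { E }, { A, B }, { A, C }, { A, D }, { A, E }, { B, C }, { B, D }, { B, E }, { C, D }, { C, E }, { D, E }, { A, B, C }, { A, B, D }, { A, B, E }, { A, C, D }, { A, C, E }, { A, D, E }, { B, C, D }, { B, C, E }, { B, D, E }, { C, D, E }, { A, B, C, D }, { A, B, C, E }, { A, B, D, E }, { A, C, D, E }, { B, C, D, E }, X }.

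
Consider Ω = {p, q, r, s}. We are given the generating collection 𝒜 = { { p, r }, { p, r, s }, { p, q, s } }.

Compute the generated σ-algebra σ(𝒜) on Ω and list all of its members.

Start: 𝒜 ∪ {∅, Ω} = { ∅, { p, r }, { p, q, s }, { p, r, s }, Ω }.
Iteration 1. New:
  { q }  = Ω∖{ p, r, s }
  { r }  = Ω∖{ p, q, s }
  { q, s }  = Ω∖{ p, r }
Iteration 2: 3 new —
  { q, r }  = { r } ∪ { q }
  { p, q, r }  = { q } ∪ { p, r }
  { q, r, s }  = { r } ∪ { q, s }
Iteration 3 adds 3:
  { p }  = Ω∖{ q, r, s }
  { s }  = Ω∖{ p, q, r }
  { p, s }  = Ω∖{ q, r }
Iteration 4 adds 2:
  { p, q }  = { q } ∪ { p }
  { r, s }  = { r } ∪ { s }
Iteration 5: already closed under ᶜ and ∪.

|σ(𝒜)| = 16.  σ(𝒜) = { ∅, { p }, { q }, { r }, { s }, { p, q }, { p, r }, { p, s }, { q, r }, { q, s }, { r, s }, { p, q, r }, { p, q, s }, { p, r, s }, { q, r, s }, Ω }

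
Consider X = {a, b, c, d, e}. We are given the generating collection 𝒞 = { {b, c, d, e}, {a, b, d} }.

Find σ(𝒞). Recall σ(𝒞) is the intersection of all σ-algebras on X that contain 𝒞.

Initial family (4 sets): { ∅, {a, b, d}, {b, c, d, e}, X }.
Pass 1: +2 →
  {a}  = {b, c, d, e}ᶜ
  {c, e}  = {a, b, d}ᶜ
Pass 2: +1 →
  {a, c, e}  = {c, e} ∪ {a}
Pass 3. New:
  {b, d}  = {a, c, e}ᶜ
After Pass 4 the family is unchanged; done.

Therefore σ(𝒞) = { ∅, {a}, {b, d}, {c, e}, {a, b, d}, {a, c, e}, {b, c, d, e}, X } (|σ(𝒞)| = 8).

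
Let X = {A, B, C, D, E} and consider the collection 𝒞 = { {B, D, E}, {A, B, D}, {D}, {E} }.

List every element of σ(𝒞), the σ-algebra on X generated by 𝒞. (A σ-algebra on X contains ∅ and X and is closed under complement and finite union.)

Take S₀ = 𝒞 ∪ {∅, X} = { {}, {D}, {E}, {A, B, D}, {B, D, E}, X }.
Iteration 1. New:
  {A, C}  = {B, D, E}ᶜ
  {C, E}  = {A, B, D}ᶜ
  {D, E}  = {D} ∪ {E}
  {A, B, C, D}  = {E}ᶜ
  {A, B, C, E}  = {D}ᶜ
  {A, B, D, E}  = {A, B, D} ∪ {B, D, E}
Iteration 2: +7 →
  {C}  = {A, B, D, E}ᶜ
  {A, B, C}  = {D, E}ᶜ
  {A, C, D}  = {A, C} ∪ {D}
  {A, C, E}  = {E} ∪ {A, C}
  {C, D, E}  = {D, E} ∪ {C, E}
  {A, C, D, E}  = {D, E} ∪ {A, C}
  {B, C, D, E}  = {C, E} ∪ {B, D, E}
Iteration 3. New:
  {A}  = {B, C, D, E}ᶜ
  {B}  = {A, C, D, E}ᶜ
  {A, B}  = {C, D, E}ᶜ
  {B, D}  = {A, C, E}ᶜ
  {B, E}  = {A, C, D}ᶜ
  {C, D}  = {C} ∪ {D}
Iteration 4: 7 new —
  {A, D}  = {D} ∪ {A}
  {A, E}  = {E} ∪ {A}
  {B, C}  = {B} ∪ {C}
  {A, B, E}  = {C, D}ᶜ
  {A, D, E}  = {D, E} ∪ {A}
  {B, C, D}  = {C, D} ∪ {B}
  {B, C, E}  = {B, E} ∪ {C}
After Iteration 5 the family is unchanged; done.

Therefore σ(𝒞) = { {}, {A}, {B}, {C}, {D}, {E}, {A, B}, {A, C}, {A, D}, {A, E}, {B, C}, {B, D}, {B, E}, {C, D}, {C, E}, {D, E}, {A, B, C}, {A, B, D}, {A, B, E}, {A, C, D}, {A, C, E}, {A, D, E}, {B, C, D}, {B, C, E}, {B, D, E}, {C, D, E}, {A, B, C, D}, {A, B, C, E}, {A, B, D, E}, {A, C, D, E}, {B, C, D, E}, X } (|σ(𝒞)| = 32).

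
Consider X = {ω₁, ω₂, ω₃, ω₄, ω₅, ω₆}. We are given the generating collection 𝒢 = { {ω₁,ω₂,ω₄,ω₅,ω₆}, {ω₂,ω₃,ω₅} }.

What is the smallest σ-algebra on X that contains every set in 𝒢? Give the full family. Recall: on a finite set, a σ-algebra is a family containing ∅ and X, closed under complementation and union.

Seed the family with 𝒢 together with ∅ and X: { {}, {ω₂,ω₃,ω₅}, {ω₁,ω₂,ω₄,ω₅,ω₆}, X }.
Round 1. New:
  {ω₃}  = X∖{ω₁,ω₂,ω₄,ω₅,ω₆}
  {ω₁,ω₄,ω₆}  = X∖{ω₂,ω₃,ω₅}
  (now 6)
Round 2 adds 1:
  {ω₁,ω₃,ω₄,ω₆}  = {ω₃} ∪ {ω₁,ω₄,ω₆}
  (now 7)
Round 3. New:
  {ω₂,ω₅}  = X∖{ω₁,ω₃,ω₄,ω₆}
  (now 8)
Round 4: closed — nothing new.

Hence σ(𝒢) has 8 members: { {}, {ω₃}, {ω₂,ω₅}, {ω₁,ω₄,ω₆}, {ω₂,ω₃,ω₅}, {ω₁,ω₃,ω₄,ω₆}, {ω₁,ω₂,ω₄,ω₅,ω₆}, X }.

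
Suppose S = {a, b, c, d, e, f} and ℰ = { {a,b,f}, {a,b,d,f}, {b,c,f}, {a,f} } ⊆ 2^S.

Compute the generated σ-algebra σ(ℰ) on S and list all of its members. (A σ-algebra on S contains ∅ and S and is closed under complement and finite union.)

Begin from { {}, {a,f}, {a,b,f}, {b,c,f}, {a,b,d,f}, S } (that is, ℰ plus ∅ and S).
Pass 1. New:
  {c,e}  = S∖{a,b,d,f}
  {a,d,e}  = S∖{b,c,f}
  {c,d,e}  = S∖{a,b,f}
  {a,b,c,f}  = {a,f} ∪ {b,c,f}
  {b,c,d,e}  = S∖{a,f}
  {a,b,c,d,f}  = {a,b,d,f} ∪ {b,c,f}
  — 12 sets.
Pass 2: +11 →
  {e}  = S∖{a,b,c,d,f}
  {d,e}  = S∖{a,b,c,f}
  {a,c,d,e}  = {a,d,e} ∪ {c,d,e}
  {a,c,e,f}  = {a,f} ∪ {c,e}
  {a,d,e,f}  = {a,d,e} ∪ {a,f}
  {b,c,e,f}  = {b,c,f} ∪ {c,e}
  {a,b,c,d,e}  = {a,d,e} ∪ {b,c,d,e}
  {a,b,c,e,f}  = {a,b,c,f} ∪ {c,e}
  {a,b,d,e,f}  = {a,d,e} ∪ {a,b,d,f}
  {a,c,d,e,f}  = {c,d,e} ∪ {a,f}
  {b,c,d,e,f}  = {c,d,e} ∪ {b,c,f}
  — 23 sets.
Pass 3 adds 11:
  {a}  = S∖{b,c,d,e,f}
  {b}  = S∖{a,c,d,e,f}
  {c}  = S∖{a,b,d,e,f}
  {d}  = S∖{a,b,c,e,f}
  {f}  = S∖{a,b,c,d,e}
  {a,d}  = S∖{b,c,e,f}
  {b,c}  = S∖{a,d,e,f}
  {b,d}  = S∖{a,c,e,f}
  {b,f}  = S∖{a,c,d,e}
  {a,e,f}  = {a,f} ∪ {e}
  {a,b,e,f}  = {e} ∪ {a,b,f}
  — 34 sets.
Pass 4: 26 new —
  {a,b}  = {a} ∪ {b}
  {a,c}  = {a} ∪ {c}
  {a,e}  = {a} ∪ {e}
  {b,e}  = {b} ∪ {e}
  {c,d}  = S∖{a,b,e,f}
  {c,f}  = {f} ∪ {c}
  {d,f}  = {f} ∪ {d}
  {e,f}  = {f} ∪ {e}
  {a,b,c}  = {a} ∪ {b,c}
  {a,b,d}  = {a} ∪ {b,d}
  {a,c,d}  = {c} ∪ {a,d}
  {a,c,e}  = {a} ∪ {c,e}
  {a,c,f}  = {a,f} ∪ {c}
  {a,d,f}  = {a,f} ∪ {a,d}
  {b,c,d}  = S∖{a,e,f}
  {b,c,e}  = {b} ∪ {c,e}
  {b,d,e}  = {b} ∪ {d,e}
  {b,d,f}  = {b,f} ∪ {d}
  {b,e,f}  = {b,f} ∪ {e}
  {c,e,f}  = {f} ∪ {c,e}
  {d,e,f}  = {f} ∪ {d,e}
  {a,b,c,d}  = {b,c} ∪ {a,d}
  {a,b,d,e}  = {a,d,e} ∪ {b}
  {b,c,d,f}  = {b,c,f} ∪ {d}
  {b,d,e,f}  = {b,f} ∪ {d,e}
  {c,d,e,f}  = {c,d,e} ∪ {f}
  — 60 sets.
Pass 5 adds 4:
  {a,b,e}  = {b,e} ∪ {a,e}
  {c,d,f}  = {c,d} ∪ {d,f}
  {a,b,c,e}  = S∖{d,f}
  {a,c,d,f}  = S∖{b,e}
  — 64 sets.
Pass 6: already closed under ᶜ and ∪.

|σ(ℰ)| = 64.  σ(ℰ) = { {}, {a}, {b}, {c}, {d}, {e}, {f}, {a,b}, {a,c}, {a,d}, {a,e}, {a,f}, {b,c}, {b,d}, {b,e}, {b,f}, {c,d}, {c,e}, {c,f}, {d,e}, {d,f}, {e,f}, {a,b,c}, {a,b,d}, {a,b,e}, {a,b,f}, {a,c,d}, {a,c,e}, {a,c,f}, {a,d,e}, {a,d,f}, {a,e,f}, {b,c,d}, {b,c,e}, {b,c,f}, {b,d,e}, {b,d,f}, {b,e,f}, {c,d,e}, {c,d,f}, {c,e,f}, {d,e,f}, {a,b,c,d}, {a,b,c,e}, {a,b,c,f}, {a,b,d,e}, {a,b,d,f}, {a,b,e,f}, {a,c,d,e}, {a,c,d,f}, {a,c,e,f}, {a,d,e,f}, {b,c,d,e}, {b,c,d,f}, {b,c,e,f}, {b,d,e,f}, {c,d,e,f}, {a,b,c,d,e}, {a,b,c,d,f}, {a,b,c,e,f}, {a,b,d,e,f}, {a,c,d,e,f}, {b,c,d,e,f}, S }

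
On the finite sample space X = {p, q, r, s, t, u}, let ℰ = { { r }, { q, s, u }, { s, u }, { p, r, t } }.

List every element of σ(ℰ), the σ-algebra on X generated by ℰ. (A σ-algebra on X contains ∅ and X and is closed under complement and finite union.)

Answer: σ(ℰ) = { {}, { q }, { r }, { p, t }, { q, r }, { s, u }, { p, q, t }, { p, r, t }, { q, s, u }, { r, s, u }, { p, q, r, t }, { p, s, t, u }, { q, r, s, u }, { p, q, s, t, u }, { p, r, s, t, u }, X }

Derivation:
Begin from { {}, { r }, { s, u }, { p, r, t }, { q, s, u }, X } (that is, ℰ plus ∅ and X).
Iteration 1 (5 new):
  { r, s, u }  = { r } ∪ { s, u }
  { p, q, r, t }  = X∖{ s, u }
  { q, r, s, u }  = { r } ∪ { q, s, u }
  { p, q, s, t, u }  = X∖{ r }
  { p, r, s, t, u }  = { p, r, t } ∪ { s, u }
  — 11 sets.
Iteration 2 (3 new):
  { q }  = X∖{ p, r, s, t, u }
  { p, t }  = X∖{ q, r, s, u }
  { p, q, t }  = X∖{ r, s, u }
  — 14 sets.
Iteration 3. New:
  { q, r }  = { r } ∪ { q }
  { p, s, t, u }  = { p, t } ∪ { s, u }
  — 16 sets.
After Iteration 4 the family is unchanged; done.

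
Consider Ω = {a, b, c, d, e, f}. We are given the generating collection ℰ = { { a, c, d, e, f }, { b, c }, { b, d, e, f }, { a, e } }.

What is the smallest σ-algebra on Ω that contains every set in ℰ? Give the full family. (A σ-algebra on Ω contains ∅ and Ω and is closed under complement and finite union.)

Take S₀ = ℰ ∪ {∅, Ω} = { {  }, { a, e }, { b, c }, { b, d, e, f }, { a, c, d, e, f }, Ω }.
Iteration 1. New:
  { b }  = Ω∖{ a, c, d, e, f }
  { a, c }  = Ω∖{ b, d, e, f }
  { a, b, c, e }  = { b, c } ∪ { a, e }
  { a, d, e, f }  = Ω∖{ b, c }
  { b, c, d, f }  = Ω∖{ a, e }
  { a, b, d, e, f }  = { b, d, e, f } ∪ { a, e }
  { b, c, d, e, f }  = { b, d, e, f } ∪ { b, c }
  |family| = 13
Iteration 2. New:
  { a }  = Ω∖{ b, c, d, e, f }
  { c }  = Ω∖{ a, b, d, e, f }
  { d, f }  = Ω∖{ a, b, c, e }
  { a, b, c }  = { b } ∪ { a, c }
  { a, b, e }  = { b } ∪ { a, e }
  { a, c, e }  = { a, c } ∪ { a, e }
  { a, b, c, d, f }  = { b, c, d, f } ∪ { a, c }
  |family| = 20
Iteration 3: +7 →
  { e }  = Ω∖{ a, b, c, d, f }
  { a, b }  = { b } ∪ { a }
  { a, d, f }  = { d, f } ∪ { a }
  { b, d, f }  = Ω∖{ a, c, e }
  { c, d, f }  = Ω∖{ a, b, e }
  { d, e, f }  = Ω∖{ a, b, c }
  { a, c, d, f }  = { a, c } ∪ { d, f }
  |family| = 27
Iteration 4: +5 →
  { b, e }  = Ω∖{ a, c, d, f }
  { c, e }  = { e } ∪ { c }
  { b, c, e }  = Ω∖{ a, d, f }
  { a, b, d, f }  = { b, d, f } ∪ { a, b }
  { c, d, e, f }  = Ω∖{ a, b }
  |family| = 32
Iteration 5: no new sets; the family is a σ-algebra.

Therefore σ(ℰ) = { {  }, { a }, { b }, { c }, { e }, { a, b }, { a, c }, { a, e }, { b, c }, { b, e }, { c, e }, { d, f }, { a, b, c }, { a, b, e }, { a, c, e }, { a, d, f }, { b, c, e }, { b, d, f }, { c, d, f }, { d, e, f }, { a, b, c, e }, { a, b, d, f }, { a, c, d, f }, { a, d, e, f }, { b, c, d, f }, { b, d, e, f }, { c, d, e, f }, { a, b, c, d, f }, { a, b, d, e, f }, { a, c, d, e, f }, { b, c, d, e, f }, Ω } (|σ(ℰ)| = 32).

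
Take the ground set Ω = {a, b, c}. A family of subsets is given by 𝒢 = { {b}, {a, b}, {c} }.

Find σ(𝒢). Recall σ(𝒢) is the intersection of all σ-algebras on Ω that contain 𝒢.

σ(𝒢) (8 sets): { ∅, {a}, {b}, {c}, {a, b}, {a, c}, {b, c}, Ω }

Trace:
Take S₀ = 𝒢 ∪ {∅, Ω} = { ∅, {b}, {c}, {a, b}, Ω }.
Pass 1: 2 new —
  {a, c}  = complement {b}
  {b, c}  = {c} ∪ {b}
  (now 7)
Pass 2: +1 →
  {a}  = complement {b, c}
  (now 8)
Pass 3: already closed under ᶜ and ∪.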